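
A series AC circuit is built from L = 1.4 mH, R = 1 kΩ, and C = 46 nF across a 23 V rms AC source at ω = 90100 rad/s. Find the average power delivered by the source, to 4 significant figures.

522.1 mW

X_L = ωL = 126.1 Ω
X_C = 1/(ωC) = 241.3 Ω
Net reactance X = X_L − X_C = -115.1 Ω
Z = 1000 − j115.1 Ω
|Z| = √(1000² + 115.1²) = 1007 Ω
∠Z = arctan(-115.1/1000) = -6.568°
I = V/|Z| = 22.85 mA
P = VI cos φ = 23 × 0.02285 × cos(-6.568°) = 522.1 mW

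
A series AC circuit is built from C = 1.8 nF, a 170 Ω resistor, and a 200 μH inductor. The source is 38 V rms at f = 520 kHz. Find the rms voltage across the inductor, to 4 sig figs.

48.46 V

ω = 2πf = 3.267e+06 rad/s
X_L = ωL = 653.5 Ω
X_C = 1/(ωC) = 170.0 Ω
Net reactance X = X_L − X_C = 483.4 Ω
Z = 170.0 + j483.4 Ω
|Z| = √(170.0² + 483.4²) = 512.4 Ω
I = V/|Z| = 74.16 mA
V_L = I·|Z_L| = 0.07416 × 653.5 = 48.46 V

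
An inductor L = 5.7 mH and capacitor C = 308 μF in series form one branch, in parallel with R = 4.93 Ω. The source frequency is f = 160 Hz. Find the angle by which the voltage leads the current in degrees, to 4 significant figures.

ω = 2πf = 1005 rad/s
X_L = ωL = 5.730 Ω
X_C = 1/(ωC) = 3.230 Ω
Branch 1: Z₁ = R = 4.930 Ω
Branch 2 (series LC): Z₂ = j(X_L − X_C) = j2.501 Ω
Parallel: Z = Z₁Z₂/(Z₁+Z₂), |Z| = 2.230 Ω, ∠Z = 63.10°

63.10°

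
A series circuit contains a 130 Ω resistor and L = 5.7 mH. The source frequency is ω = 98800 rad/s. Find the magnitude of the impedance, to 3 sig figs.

578 Ω

X_L = ωL = 563 Ω
Z = 130 + j563 Ω
|Z| = √(130² + 563²) = 578 Ω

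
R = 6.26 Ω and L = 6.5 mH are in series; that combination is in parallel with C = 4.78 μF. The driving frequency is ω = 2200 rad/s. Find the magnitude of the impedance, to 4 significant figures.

X_L = ωL = 14.30 Ω
X_C = 1/(ωC) = 95.09 Ω
Branch 1 (R+jX_L): Z₁ = 6.260 + j14.30 Ω, |Z₁| = 15.61 Ω
Branch 2 (−jX_C): Z₂ = −j95.09 Ω
Parallel: Z = Z₁Z₂/(Z₁+Z₂), |Z| = 18.32 Ω, ∠Z = 61.93°

18.32 Ω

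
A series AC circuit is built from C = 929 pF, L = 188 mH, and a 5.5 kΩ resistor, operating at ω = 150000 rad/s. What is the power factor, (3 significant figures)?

0.253

X_L = ωL = 28200 Ω
X_C = 1/(ωC) = 7180 Ω
Net reactance X = X_L − X_C = 21000 Ω
Z = 5500 + j21000 Ω
|Z| = √(5500² + 21000²) = 21700 Ω
∠Z = arctan(21000/5500) = 75.3°
cos φ = cos(75.3°) = 0.253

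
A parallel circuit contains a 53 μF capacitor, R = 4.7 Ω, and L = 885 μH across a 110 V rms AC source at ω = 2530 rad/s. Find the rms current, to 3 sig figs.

41.6 A

X_L = ωL = 2.24 Ω
X_C = 1/(ωC) = 7.46 Ω
Parallel: admittances add. Y = 1/R + 1/(jωL) + jωC
Y = (0.213 − j0.313) S
|Y| = 0.378 S → |Z| = 1/|Y| = 2.64 Ω, ∠Z = −∠Y = 55.8°
I = V/|Z| = 110/2.64 = 41.6 A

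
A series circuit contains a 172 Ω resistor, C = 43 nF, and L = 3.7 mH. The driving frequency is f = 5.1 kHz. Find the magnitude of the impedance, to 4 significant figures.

631.1 Ω

ω = 2πf = 32040 rad/s
X_L = ωL = 118.6 Ω
X_C = 1/(ωC) = 725.7 Ω
Net reactance X = X_L − X_C = -607.2 Ω
Z = 172.0 − j607.2 Ω
|Z| = √(172.0² + 607.2²) = 631.1 Ω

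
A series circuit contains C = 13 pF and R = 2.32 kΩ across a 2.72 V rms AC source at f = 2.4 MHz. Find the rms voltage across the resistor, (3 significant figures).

ω = 2πf = 1.508e+07 rad/s
X_C = 1/(ωC) = 5100 Ω
Z = 2320 − j5100 Ω
|Z| = √(2320² + 5100²) = 5600 Ω
I = V/|Z| = 485 μA
V_R = I·|Z_R| = 0.000485 × 2320 = 1.13 V

1.13 V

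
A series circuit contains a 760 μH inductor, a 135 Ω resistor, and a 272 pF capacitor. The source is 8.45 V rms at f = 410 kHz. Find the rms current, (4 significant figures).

15.43 mA

ω = 2πf = 2.576e+06 rad/s
X_L = ωL = 1958 Ω
X_C = 1/(ωC) = 1427 Ω
Net reactance X = X_L − X_C = 530.7 Ω
Z = 135.0 + j530.7 Ω
|Z| = √(135.0² + 530.7²) = 547.6 Ω
I = V/|Z| = 8.45/547.6 = 15.43 mA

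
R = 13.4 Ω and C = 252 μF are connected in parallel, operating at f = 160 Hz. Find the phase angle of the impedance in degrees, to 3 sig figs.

-73.6°

ω = 2πf = 1005 rad/s
X_C = 1/(ωC) = 3.95 Ω
Parallel: admittances add. Y = 1/R + jωC
Y = (0.0746 + j0.253) S
|Y| = 0.264 S → |Z| = 1/|Y| = 3.79 Ω, ∠Z = −∠Y = -73.6°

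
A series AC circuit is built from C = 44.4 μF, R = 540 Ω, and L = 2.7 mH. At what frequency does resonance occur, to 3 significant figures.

ω₀ = 1/√(LC) = 1/√(0.0027 × 4.44e-05) = 2888 rad/s
f₀ = ω₀/(2π) = 460 Hz

460 Hz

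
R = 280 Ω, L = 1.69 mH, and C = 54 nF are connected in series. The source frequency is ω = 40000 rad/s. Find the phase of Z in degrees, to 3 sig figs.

X_L = ωL = 67.6 Ω
X_C = 1/(ωC) = 463 Ω
Net reactance X = X_L − X_C = -395 Ω
Z = 280 − j395 Ω
|Z| = √(280² + 395²) = 484 Ω
∠Z = arctan(-395/280) = -54.7°

-54.7°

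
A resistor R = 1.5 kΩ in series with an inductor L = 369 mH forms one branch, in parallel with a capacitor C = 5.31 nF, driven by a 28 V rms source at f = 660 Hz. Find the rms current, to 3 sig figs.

12.6 mA

ω = 2πf = 4147 rad/s
X_L = ωL = 1530 Ω
X_C = 1/(ωC) = 45400 Ω
Branch 1 (R+jX_L): Z₁ = 1500 + j1530 Ω, |Z₁| = 2140 Ω
Branch 2 (−jX_C): Z₂ = −j45400 Ω
Parallel: Z = Z₁Z₂/(Z₁+Z₂), |Z| = 2220 Ω, ∠Z = 43.6°
I = V/|Z| = 28/2220 = 12.6 mA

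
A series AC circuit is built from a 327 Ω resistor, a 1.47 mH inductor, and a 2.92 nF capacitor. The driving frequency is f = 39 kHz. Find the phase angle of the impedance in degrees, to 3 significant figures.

ω = 2πf = 245000 rad/s
X_L = ωL = 360 Ω
X_C = 1/(ωC) = 1400 Ω
Net reactance X = X_L − X_C = -1040 Ω
Z = 327 − j1040 Ω
|Z| = √(327² + 1040²) = 1090 Ω
∠Z = arctan(-1040/327) = -72.5°

-72.5°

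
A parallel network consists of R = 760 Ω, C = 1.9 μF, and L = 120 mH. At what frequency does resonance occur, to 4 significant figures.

ω₀ = 1/√(LC) = 1/√(0.12 × 1.9e-06) = 2094 rad/s
f₀ = ω₀/(2π) = 333.3 Hz

333.3 Hz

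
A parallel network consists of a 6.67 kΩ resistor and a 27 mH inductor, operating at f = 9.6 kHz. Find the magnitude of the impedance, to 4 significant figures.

ω = 2πf = 60320 rad/s
X_L = ωL = 1629 Ω
Parallel: admittances add. Y = 1/R + 1/(jωL)
Y = (0.0001499 − j0.0006140) S
|Y| = 0.0006321 S → |Z| = 1/|Y| = 1582 Ω, ∠Z = −∠Y = 76.28°

1582 Ω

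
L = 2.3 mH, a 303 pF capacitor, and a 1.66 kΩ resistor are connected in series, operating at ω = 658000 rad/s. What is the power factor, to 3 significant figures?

X_L = ωL = 1510 Ω
X_C = 1/(ωC) = 5020 Ω
Net reactance X = X_L − X_C = -3500 Ω
Z = 1660 − j3500 Ω
|Z| = √(1660² + 3500²) = 3880 Ω
∠Z = arctan(-3500/1660) = -64.6°
cos φ = cos(-64.6°) = 0.428

0.428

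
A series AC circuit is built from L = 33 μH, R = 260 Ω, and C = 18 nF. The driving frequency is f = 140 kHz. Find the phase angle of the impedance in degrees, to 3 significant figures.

ω = 2πf = 879600 rad/s
X_L = ωL = 29.0 Ω
X_C = 1/(ωC) = 63.2 Ω
Net reactance X = X_L − X_C = -34.1 Ω
Z = 260 − j34.1 Ω
|Z| = √(260² + 34.1²) = 262 Ω
∠Z = arctan(-34.1/260) = -7.48°

-7.48°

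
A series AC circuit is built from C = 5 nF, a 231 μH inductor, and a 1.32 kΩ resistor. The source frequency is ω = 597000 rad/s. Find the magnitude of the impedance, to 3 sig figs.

1330 Ω

X_L = ωL = 138 Ω
X_C = 1/(ωC) = 335 Ω
Net reactance X = X_L − X_C = -197 Ω
Z = 1320 − j197 Ω
|Z| = √(1320² + 197²) = 1330 Ω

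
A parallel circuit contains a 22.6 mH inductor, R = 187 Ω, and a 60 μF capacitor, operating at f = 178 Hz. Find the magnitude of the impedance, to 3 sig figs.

35.6 Ω

ω = 2πf = 1118 rad/s
X_L = ωL = 25.3 Ω
X_C = 1/(ωC) = 14.9 Ω
Parallel: admittances add. Y = 1/R + 1/(jωL) + jωC
Y = (0.00535 + j0.0275) S
|Y| = 0.0281 S → |Z| = 1/|Y| = 35.6 Ω, ∠Z = −∠Y = -79.0°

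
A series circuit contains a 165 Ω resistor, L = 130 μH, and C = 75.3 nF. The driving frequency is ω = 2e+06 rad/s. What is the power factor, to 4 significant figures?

X_L = ωL = 260.0 Ω
X_C = 1/(ωC) = 6.640 Ω
Net reactance X = X_L − X_C = 253.4 Ω
Z = 165.0 + j253.4 Ω
|Z| = √(165.0² + 253.4²) = 302.4 Ω
∠Z = arctan(253.4/165.0) = 56.93°
cos φ = cos(56.93°) = 0.5457

0.5457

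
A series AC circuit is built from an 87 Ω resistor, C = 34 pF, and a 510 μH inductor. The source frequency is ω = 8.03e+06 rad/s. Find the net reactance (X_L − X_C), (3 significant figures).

433 Ω

X_L = ωL = 4100 Ω
X_C = 1/(ωC) = 3660 Ω
X = 4100 − 3660 = 433 Ω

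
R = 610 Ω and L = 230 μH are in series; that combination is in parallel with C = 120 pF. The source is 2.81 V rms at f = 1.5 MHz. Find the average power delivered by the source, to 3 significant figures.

ω = 2πf = 9.425e+06 rad/s
X_L = ωL = 2170 Ω
X_C = 1/(ωC) = 884 Ω
Branch 1 (R+jX_L): Z₁ = 610 + j2170 Ω, |Z₁| = 2250 Ω
Branch 2 (−jX_C): Z₂ = −j884 Ω
Parallel: Z = Z₁Z₂/(Z₁+Z₂), |Z| = 1400 Ω, ∠Z = -80.3°
I = V/|Z| = 2.01 mA
P = VI cos φ = 2.81 × 0.00201 × cos(-80.3°) = 950 μW

950 μW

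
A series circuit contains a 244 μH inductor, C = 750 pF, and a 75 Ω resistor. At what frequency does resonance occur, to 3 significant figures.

ω₀ = 1/√(LC) = 1/√(0.000244 × 7.5e-10) = 2.338e+06 rad/s
f₀ = ω₀/(2π) = 372 kHz

372 kHz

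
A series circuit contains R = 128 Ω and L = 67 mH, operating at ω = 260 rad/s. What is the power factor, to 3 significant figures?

0.991

X_L = ωL = 17.4 Ω
Z = 128 + j17.4 Ω
|Z| = √(128² + 17.4²) = 129 Ω
∠Z = arctan(17.4/128) = 7.75°
cos φ = cos(7.75°) = 0.991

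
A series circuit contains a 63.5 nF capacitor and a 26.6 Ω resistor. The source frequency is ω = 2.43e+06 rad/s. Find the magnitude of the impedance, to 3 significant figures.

27.4 Ω

X_C = 1/(ωC) = 6.48 Ω
Z = 26.6 − j6.48 Ω
|Z| = √(26.6² + 6.48²) = 27.4 Ω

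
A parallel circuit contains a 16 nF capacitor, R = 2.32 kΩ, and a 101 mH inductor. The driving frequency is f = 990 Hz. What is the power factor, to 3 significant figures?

ω = 2πf = 6220 rad/s
X_L = ωL = 628 Ω
X_C = 1/(ωC) = 10000 Ω
Parallel: admittances add. Y = 1/R + 1/(jωL) + jωC
Y = (0.000431 − j0.00149) S
|Y| = 0.00155 S → |Z| = 1/|Y| = 644 Ω, ∠Z = −∠Y = 73.9°
cos φ = cos(73.9°) = 0.278

0.278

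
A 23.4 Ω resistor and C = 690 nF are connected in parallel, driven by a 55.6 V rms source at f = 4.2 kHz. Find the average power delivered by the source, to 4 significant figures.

ω = 2πf = 26390 rad/s
X_C = 1/(ωC) = 54.92 Ω
Parallel: admittances add. Y = 1/R + jωC
Y = (0.04274 + j0.01821) S
|Y| = 0.04645 S → |Z| = 1/|Y| = 21.53 Ω, ∠Z = −∠Y = -23.08°
I = V/|Z| = 2.583 A
P = VI cos φ = 55.6 × 2.583 × cos(-23.08°) = 132.1 W

132.1 W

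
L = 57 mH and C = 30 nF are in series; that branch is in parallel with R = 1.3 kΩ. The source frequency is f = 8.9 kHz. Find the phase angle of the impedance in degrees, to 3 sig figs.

26.6°

ω = 2πf = 55920 rad/s
X_L = ωL = 3190 Ω
X_C = 1/(ωC) = 596 Ω
Branch 1: Z₁ = R = 1300 Ω
Branch 2 (series LC): Z₂ = j(X_L − X_C) = j2590 Ω
Parallel: Z = Z₁Z₂/(Z₁+Z₂), |Z| = 1160 Ω, ∠Z = 26.6°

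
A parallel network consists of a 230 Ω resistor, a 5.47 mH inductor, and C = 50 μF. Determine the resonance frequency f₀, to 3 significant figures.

ω₀ = 1/√(LC) = 1/√(0.00547 × 5e-05) = 1912 rad/s
f₀ = ω₀/(2π) = 304 Hz

304 Hz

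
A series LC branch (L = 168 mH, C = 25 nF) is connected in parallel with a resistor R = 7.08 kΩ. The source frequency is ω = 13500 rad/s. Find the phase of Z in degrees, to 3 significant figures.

X_L = ωL = 2270 Ω
X_C = 1/(ωC) = 2960 Ω
Branch 1: Z₁ = R = 7080 Ω
Branch 2 (series LC): Z₂ = j(X_L − X_C) = −j695 Ω
Parallel: Z = Z₁Z₂/(Z₁+Z₂), |Z| = 692 Ω, ∠Z = -84.4°

-84.4°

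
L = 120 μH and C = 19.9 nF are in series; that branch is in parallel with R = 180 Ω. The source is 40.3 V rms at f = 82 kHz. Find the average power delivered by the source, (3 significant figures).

9.02 W

ω = 2πf = 515200 rad/s
X_L = ωL = 61.8 Ω
X_C = 1/(ωC) = 97.5 Ω
Branch 1: Z₁ = R = 180 Ω
Branch 2 (series LC): Z₂ = j(X_L − X_C) = −j35.7 Ω
Parallel: Z = Z₁Z₂/(Z₁+Z₂), |Z| = 35.0 Ω, ∠Z = -78.8°
I = V/|Z| = 1.15 A
P = VI cos φ = 40.3 × 1.15 × cos(-78.8°) = 9.02 W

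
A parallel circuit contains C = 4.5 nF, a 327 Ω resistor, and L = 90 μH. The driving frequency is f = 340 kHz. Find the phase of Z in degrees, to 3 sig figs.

-55.3°

ω = 2πf = 2.136e+06 rad/s
X_L = ωL = 192 Ω
X_C = 1/(ωC) = 104 Ω
Parallel: admittances add. Y = 1/R + 1/(jωL) + jωC
Y = (0.00306 + j0.00441) S
|Y| = 0.00537 S → |Z| = 1/|Y| = 186 Ω, ∠Z = −∠Y = -55.3°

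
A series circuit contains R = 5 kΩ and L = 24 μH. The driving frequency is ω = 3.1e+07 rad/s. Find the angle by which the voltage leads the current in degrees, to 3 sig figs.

8.46°

X_L = ωL = 744 Ω
Z = 5000 + j744 Ω
|Z| = √(5000² + 744²) = 5060 Ω
∠Z = arctan(744/5000) = 8.46°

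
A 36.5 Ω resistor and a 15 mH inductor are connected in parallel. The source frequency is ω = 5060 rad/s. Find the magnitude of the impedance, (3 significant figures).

32.9 Ω

X_L = ωL = 75.9 Ω
Parallel: admittances add. Y = 1/R + 1/(jωL)
Y = (0.0274 − j0.0132) S
|Y| = 0.0304 S → |Z| = 1/|Y| = 32.9 Ω, ∠Z = −∠Y = 25.7°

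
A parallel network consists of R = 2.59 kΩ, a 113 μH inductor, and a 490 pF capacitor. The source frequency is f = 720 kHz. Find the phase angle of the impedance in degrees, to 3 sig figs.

ω = 2πf = 4.524e+06 rad/s
X_L = ωL = 511 Ω
X_C = 1/(ωC) = 451 Ω
Parallel: admittances add. Y = 1/R + 1/(jωL) + jωC
Y = (0.000386 + j0.000261) S
|Y| = 0.000466 S → |Z| = 1/|Y| = 2150 Ω, ∠Z = −∠Y = -34.0°

-34.0°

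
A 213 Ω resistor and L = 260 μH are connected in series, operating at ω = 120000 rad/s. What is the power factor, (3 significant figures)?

X_L = ωL = 31.2 Ω
Z = 213 + j31.2 Ω
|Z| = √(213² + 31.2²) = 215 Ω
∠Z = arctan(31.2/213) = 8.33°
cos φ = cos(8.33°) = 0.989

0.989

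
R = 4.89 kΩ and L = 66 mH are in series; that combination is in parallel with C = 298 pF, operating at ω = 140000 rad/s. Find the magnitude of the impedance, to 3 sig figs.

X_L = ωL = 9240 Ω
X_C = 1/(ωC) = 24000 Ω
Branch 1 (R+jX_L): Z₁ = 4890 + j9240 Ω, |Z₁| = 10500 Ω
Branch 2 (−jX_C): Z₂ = −j24000 Ω
Parallel: Z = Z₁Z₂/(Z₁+Z₂), |Z| = 16100 Ω, ∠Z = 43.7°

16100 Ω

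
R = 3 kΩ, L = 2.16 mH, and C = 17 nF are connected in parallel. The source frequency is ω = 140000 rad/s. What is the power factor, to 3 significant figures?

X_L = ωL = 302 Ω
X_C = 1/(ωC) = 420 Ω
Parallel: admittances add. Y = 1/R + 1/(jωL) + jωC
Y = (0.000333 − j0.000927) S
|Y| = 0.000985 S → |Z| = 1/|Y| = 1020 Ω, ∠Z = −∠Y = 70.2°
cos φ = cos(70.2°) = 0.338

0.338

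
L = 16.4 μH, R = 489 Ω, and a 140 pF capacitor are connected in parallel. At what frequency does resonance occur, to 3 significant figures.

3.32 MHz

ω₀ = 1/√(LC) = 1/√(1.64e-05 × 1.4e-10) = 2.087e+07 rad/s
f₀ = ω₀/(2π) = 3.32 MHz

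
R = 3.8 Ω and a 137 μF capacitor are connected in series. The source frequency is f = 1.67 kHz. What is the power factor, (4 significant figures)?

0.9837

ω = 2πf = 10490 rad/s
X_C = 1/(ωC) = 0.6956 Ω
Z = 3.800 − j0.6956 Ω
|Z| = √(3.800² + 0.6956²) = 3.863 Ω
∠Z = arctan(-0.6956/3.800) = -10.37°
cos φ = cos(-10.37°) = 0.9837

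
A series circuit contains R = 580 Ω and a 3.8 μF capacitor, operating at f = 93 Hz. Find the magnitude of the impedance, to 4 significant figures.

734.3 Ω

ω = 2πf = 584.3 rad/s
X_C = 1/(ωC) = 450.4 Ω
Z = 580.0 − j450.4 Ω
|Z| = √(580.0² + 450.4²) = 734.3 Ω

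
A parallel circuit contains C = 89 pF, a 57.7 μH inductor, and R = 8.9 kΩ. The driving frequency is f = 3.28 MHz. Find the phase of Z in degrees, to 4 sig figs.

ω = 2πf = 2.061e+07 rad/s
X_L = ωL = 1189 Ω
X_C = 1/(ωC) = 545.2 Ω
Parallel: admittances add. Y = 1/R + 1/(jωL) + jωC
Y = (0.0001124 + j0.0009932) S
|Y| = 0.0009996 S → |Z| = 1/|Y| = 1000 Ω, ∠Z = −∠Y = -83.55°

-83.55°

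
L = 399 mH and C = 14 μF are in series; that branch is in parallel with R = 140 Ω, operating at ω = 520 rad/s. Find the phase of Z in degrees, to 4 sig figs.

X_L = ωL = 207.5 Ω
X_C = 1/(ωC) = 137.4 Ω
Branch 1: Z₁ = R = 140.0 Ω
Branch 2 (series LC): Z₂ = j(X_L − X_C) = j70.12 Ω
Parallel: Z = Z₁Z₂/(Z₁+Z₂), |Z| = 62.69 Ω, ∠Z = 63.40°

63.40°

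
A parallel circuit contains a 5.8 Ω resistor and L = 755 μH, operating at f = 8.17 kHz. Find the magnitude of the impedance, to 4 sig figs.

ω = 2πf = 51330 rad/s
X_L = ωL = 38.76 Ω
Parallel: admittances add. Y = 1/R + 1/(jωL)
Y = (0.1724 − j0.02580) S
|Y| = 0.1743 S → |Z| = 1/|Y| = 5.736 Ω, ∠Z = −∠Y = 8.511°

5.736 Ω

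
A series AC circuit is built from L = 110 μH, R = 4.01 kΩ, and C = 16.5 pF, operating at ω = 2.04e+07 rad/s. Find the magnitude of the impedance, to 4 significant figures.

4075 Ω

X_L = ωL = 2244 Ω
X_C = 1/(ωC) = 2971 Ω
Net reactance X = X_L − X_C = -726.9 Ω
Z = 4010 − j726.9 Ω
|Z| = √(4010² + 726.9²) = 4075 Ω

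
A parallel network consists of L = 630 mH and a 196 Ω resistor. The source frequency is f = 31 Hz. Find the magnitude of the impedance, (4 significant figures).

ω = 2πf = 194.8 rad/s
X_L = ωL = 122.7 Ω
Parallel: admittances add. Y = 1/R + 1/(jωL)
Y = (0.005102 − j0.008149) S
|Y| = 0.009615 S → |Z| = 1/|Y| = 104.0 Ω, ∠Z = −∠Y = 57.95°

104.0 Ω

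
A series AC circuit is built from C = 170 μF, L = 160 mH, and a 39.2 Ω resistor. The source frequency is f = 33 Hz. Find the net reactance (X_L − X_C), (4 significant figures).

ω = 2πf = 207.3 rad/s
X_L = ωL = 33.18 Ω
X_C = 1/(ωC) = 28.37 Ω
X = 33.18 − 28.37 = 4.805 Ω

4.805 Ω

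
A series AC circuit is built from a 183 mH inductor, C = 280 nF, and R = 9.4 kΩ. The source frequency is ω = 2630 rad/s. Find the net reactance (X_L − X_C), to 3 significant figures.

X_L = ωL = 481 Ω
X_C = 1/(ωC) = 1360 Ω
X = 481 − 1360 = -877 Ω

-877 Ω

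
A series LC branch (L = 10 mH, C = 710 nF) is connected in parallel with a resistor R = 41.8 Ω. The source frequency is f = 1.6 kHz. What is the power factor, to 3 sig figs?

0.687

ω = 2πf = 10050 rad/s
X_L = ωL = 101 Ω
X_C = 1/(ωC) = 140 Ω
Branch 1: Z₁ = R = 41.8 Ω
Branch 2 (series LC): Z₂ = j(X_L − X_C) = −j39.6 Ω
Parallel: Z = Z₁Z₂/(Z₁+Z₂), |Z| = 28.7 Ω, ∠Z = -46.6°
cos φ = cos(-46.6°) = 0.687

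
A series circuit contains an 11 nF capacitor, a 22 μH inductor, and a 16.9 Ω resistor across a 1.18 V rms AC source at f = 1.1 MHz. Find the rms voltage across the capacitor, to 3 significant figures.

ω = 2πf = 6.912e+06 rad/s
X_L = ωL = 152 Ω
X_C = 1/(ωC) = 13.2 Ω
Net reactance X = X_L − X_C = 139 Ω
Z = 16.9 + j139 Ω
|Z| = √(16.9² + 139²) = 140 Ω
I = V/|Z| = 8.43 mA
V_C = I·|Z_C| = 0.00843 × 13.2 = 0.111 V

0.111 V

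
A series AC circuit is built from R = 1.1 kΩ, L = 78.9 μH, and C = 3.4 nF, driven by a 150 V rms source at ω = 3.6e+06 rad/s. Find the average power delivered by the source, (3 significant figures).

19.8 W

X_L = ωL = 284 Ω
X_C = 1/(ωC) = 81.7 Ω
Net reactance X = X_L − X_C = 202 Ω
Z = 1100 + j202 Ω
|Z| = √(1100² + 202²) = 1120 Ω
∠Z = arctan(202/1100) = 10.4°
I = V/|Z| = 134 mA
P = VI cos φ = 150 × 0.134 × cos(10.4°) = 19.8 W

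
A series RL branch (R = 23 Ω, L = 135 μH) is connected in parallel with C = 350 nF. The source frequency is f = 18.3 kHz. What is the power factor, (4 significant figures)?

0.8299

ω = 2πf = 115000 rad/s
X_L = ωL = 15.52 Ω
X_C = 1/(ωC) = 24.85 Ω
Branch 1 (R+jX_L): Z₁ = 23.00 + j15.52 Ω, |Z₁| = 27.75 Ω
Branch 2 (−jX_C): Z₂ = −j24.85 Ω
Parallel: Z = Z₁Z₂/(Z₁+Z₂), |Z| = 27.78 Ω, ∠Z = -33.91°
cos φ = cos(-33.91°) = 0.8299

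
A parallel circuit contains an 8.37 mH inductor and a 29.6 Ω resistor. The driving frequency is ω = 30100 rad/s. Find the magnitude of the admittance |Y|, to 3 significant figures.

X_L = ωL = 252 Ω
Parallel: admittances add. Y = 1/R + 1/(jωL)
Y = (0.0338 − j0.00397) S
|Y| = 0.0340 S → |Z| = 1/|Y| = 29.4 Ω, ∠Z = −∠Y = 6.70°

34.0 mS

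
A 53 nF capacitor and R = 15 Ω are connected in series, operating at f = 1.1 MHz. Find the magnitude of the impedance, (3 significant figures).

15.2 Ω

ω = 2πf = 6.912e+06 rad/s
X_C = 1/(ωC) = 2.73 Ω
Z = 15.0 − j2.73 Ω
|Z| = √(15.0² + 2.73²) = 15.2 Ω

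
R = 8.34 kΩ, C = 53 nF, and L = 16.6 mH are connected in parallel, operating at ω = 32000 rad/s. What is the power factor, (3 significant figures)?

0.541

X_L = ωL = 531 Ω
X_C = 1/(ωC) = 590 Ω
Parallel: admittances add. Y = 1/R + 1/(jωL) + jωC
Y = (0.000120 − j0.000187) S
|Y| = 0.000222 S → |Z| = 1/|Y| = 4510 Ω, ∠Z = −∠Y = 57.3°
cos φ = cos(57.3°) = 0.541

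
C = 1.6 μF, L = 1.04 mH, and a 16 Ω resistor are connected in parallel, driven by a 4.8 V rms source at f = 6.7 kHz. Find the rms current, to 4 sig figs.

368.3 mA

ω = 2πf = 42100 rad/s
X_L = ωL = 43.78 Ω
X_C = 1/(ωC) = 14.85 Ω
Parallel: admittances add. Y = 1/R + 1/(jωL) + jωC
Y = (0.06250 + j0.04451) S
|Y| = 0.07673 S → |Z| = 1/|Y| = 13.03 Ω, ∠Z = −∠Y = -35.46°
I = V/|Z| = 4.8/13.03 = 368.3 mA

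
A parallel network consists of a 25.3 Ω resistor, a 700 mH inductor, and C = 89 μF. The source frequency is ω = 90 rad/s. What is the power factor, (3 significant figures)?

0.981

X_L = ωL = 63.0 Ω
X_C = 1/(ωC) = 125 Ω
Parallel: admittances add. Y = 1/R + 1/(jωL) + jωC
Y = (0.0395 − j0.00786) S
|Y| = 0.0403 S → |Z| = 1/|Y| = 24.8 Ω, ∠Z = −∠Y = 11.3°
cos φ = cos(11.3°) = 0.981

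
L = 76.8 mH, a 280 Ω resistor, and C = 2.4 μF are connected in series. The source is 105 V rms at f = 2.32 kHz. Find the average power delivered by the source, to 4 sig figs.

ω = 2πf = 14580 rad/s
X_L = ωL = 1120 Ω
X_C = 1/(ωC) = 28.58 Ω
Net reactance X = X_L − X_C = 1091 Ω
Z = 280.0 + j1091 Ω
|Z| = √(280.0² + 1091²) = 1126 Ω
∠Z = arctan(1091/280.0) = 75.61°
I = V/|Z| = 93.23 mA
P = VI cos φ = 105 × 0.09323 × cos(75.61°) = 2.434 W

2.434 W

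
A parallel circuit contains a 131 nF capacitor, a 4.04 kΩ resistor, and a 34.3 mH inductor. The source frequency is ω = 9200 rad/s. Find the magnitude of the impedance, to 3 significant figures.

X_L = ωL = 316 Ω
X_C = 1/(ωC) = 830 Ω
Parallel: admittances add. Y = 1/R + 1/(jωL) + jωC
Y = (0.000248 − j0.00196) S
|Y| = 0.00198 S → |Z| = 1/|Y| = 505 Ω, ∠Z = −∠Y = 82.8°

505 Ω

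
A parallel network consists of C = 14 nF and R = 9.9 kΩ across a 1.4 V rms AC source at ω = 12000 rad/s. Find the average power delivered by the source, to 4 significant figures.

X_C = 1/(ωC) = 5952 Ω
Parallel: admittances add. Y = 1/R + jωC
Y = (0.0001010 + j0.0001680) S
|Y| = 0.0001960 S → |Z| = 1/|Y| = 5101 Ω, ∠Z = −∠Y = -58.98°
I = V/|Z| = 274.4 μA
P = VI cos φ = 1.4 × 0.0002744 × cos(-58.98°) = 198.0 μW

198.0 μW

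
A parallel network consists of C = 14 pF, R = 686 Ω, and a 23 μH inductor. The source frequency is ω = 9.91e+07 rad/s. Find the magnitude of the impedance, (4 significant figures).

X_L = ωL = 2279 Ω
X_C = 1/(ωC) = 720.8 Ω
Parallel: admittances add. Y = 1/R + 1/(jωL) + jωC
Y = (0.001458 + j0.0009487) S
|Y| = 0.001739 S → |Z| = 1/|Y| = 575.0 Ω, ∠Z = −∠Y = -33.06°

575.0 Ω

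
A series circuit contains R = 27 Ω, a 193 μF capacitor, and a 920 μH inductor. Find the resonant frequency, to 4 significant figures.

ω₀ = 1/√(LC) = 1/√(0.00092 × 0.000193) = 2373 rad/s
f₀ = ω₀/(2π) = 377.7 Hz

377.7 Hz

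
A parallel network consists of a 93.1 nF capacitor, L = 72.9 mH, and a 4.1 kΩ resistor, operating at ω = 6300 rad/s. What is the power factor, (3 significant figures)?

0.152

X_L = ωL = 459 Ω
X_C = 1/(ωC) = 1700 Ω
Parallel: admittances add. Y = 1/R + 1/(jωL) + jωC
Y = (0.000244 − j0.00159) S
|Y| = 0.00161 S → |Z| = 1/|Y| = 621 Ω, ∠Z = −∠Y = 81.3°
cos φ = cos(81.3°) = 0.152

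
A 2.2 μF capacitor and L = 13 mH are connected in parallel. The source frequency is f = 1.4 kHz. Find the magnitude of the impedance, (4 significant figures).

ω = 2πf = 8796 rad/s
X_L = ωL = 114.4 Ω
X_C = 1/(ωC) = 51.67 Ω
Parallel: admittances add. Y = 1/(jωL) + jωC
Y = (0 + j0.01061) S
|Y| = 0.01061 S → |Z| = 1/|Y| = 94.27 Ω, ∠Z = −∠Y = -90.00°

94.27 Ω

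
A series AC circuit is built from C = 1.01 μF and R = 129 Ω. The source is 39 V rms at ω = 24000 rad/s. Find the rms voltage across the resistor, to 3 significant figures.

X_C = 1/(ωC) = 41.3 Ω
Z = 129 − j41.3 Ω
|Z| = √(129² + 41.3²) = 135 Ω
I = V/|Z| = 288 mA
V_R = I·|Z_R| = 0.288 × 129 = 37.1 V

37.1 V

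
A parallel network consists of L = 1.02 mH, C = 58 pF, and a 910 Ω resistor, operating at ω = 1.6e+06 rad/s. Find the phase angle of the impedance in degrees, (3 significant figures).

X_L = ωL = 1630 Ω
X_C = 1/(ωC) = 10800 Ω
Parallel: admittances add. Y = 1/R + 1/(jωL) + jωC
Y = (0.00110 − j0.000520) S
|Y| = 0.00122 S → |Z| = 1/|Y| = 823 Ω, ∠Z = −∠Y = 25.3°

25.3°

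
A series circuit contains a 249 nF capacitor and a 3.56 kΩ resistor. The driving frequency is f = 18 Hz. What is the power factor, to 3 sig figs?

ω = 2πf = 113.1 rad/s
X_C = 1/(ωC) = 35500 Ω
Z = 3560 − j35500 Ω
|Z| = √(3560² + 35500²) = 35700 Ω
∠Z = arctan(-35500/3560) = -84.3°
cos φ = cos(-84.3°) = 0.0998

0.0998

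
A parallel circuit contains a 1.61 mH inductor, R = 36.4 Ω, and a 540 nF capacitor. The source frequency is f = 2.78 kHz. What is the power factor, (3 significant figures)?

0.725

ω = 2πf = 17470 rad/s
X_L = ωL = 28.1 Ω
X_C = 1/(ωC) = 106 Ω
Parallel: admittances add. Y = 1/R + 1/(jωL) + jωC
Y = (0.0275 − j0.0261) S
|Y| = 0.0379 S → |Z| = 1/|Y| = 26.4 Ω, ∠Z = −∠Y = 43.6°
cos φ = cos(43.6°) = 0.725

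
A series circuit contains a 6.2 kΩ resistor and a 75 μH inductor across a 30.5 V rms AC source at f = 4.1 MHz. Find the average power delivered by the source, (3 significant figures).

137 mW

ω = 2πf = 2.576e+07 rad/s
X_L = ωL = 1930 Ω
Z = 6200 + j1930 Ω
|Z| = √(6200² + 1930²) = 6490 Ω
∠Z = arctan(1930/6200) = 17.3°
I = V/|Z| = 4.70 mA
P = VI cos φ = 30.5 × 0.00470 × cos(17.3°) = 137 mW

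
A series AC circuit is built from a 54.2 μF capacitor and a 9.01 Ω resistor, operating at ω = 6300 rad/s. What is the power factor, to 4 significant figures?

0.9510

X_C = 1/(ωC) = 2.929 Ω
Z = 9.010 − j2.929 Ω
|Z| = √(9.010² + 2.929²) = 9.474 Ω
∠Z = arctan(-2.929/9.010) = -18.01°
cos φ = cos(-18.01°) = 0.9510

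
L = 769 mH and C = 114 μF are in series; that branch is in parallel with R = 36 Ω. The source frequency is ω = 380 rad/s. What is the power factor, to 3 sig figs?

0.991

X_L = ωL = 292 Ω
X_C = 1/(ωC) = 23.1 Ω
Branch 1: Z₁ = R = 36.0 Ω
Branch 2 (series LC): Z₂ = j(X_L − X_C) = j269 Ω
Parallel: Z = Z₁Z₂/(Z₁+Z₂), |Z| = 35.7 Ω, ∠Z = 7.62°
cos φ = cos(7.62°) = 0.991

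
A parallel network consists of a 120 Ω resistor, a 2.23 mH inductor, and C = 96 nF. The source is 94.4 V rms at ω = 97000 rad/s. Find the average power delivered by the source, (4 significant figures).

74.26 W

X_L = ωL = 216.3 Ω
X_C = 1/(ωC) = 107.4 Ω
Parallel: admittances add. Y = 1/R + 1/(jωL) + jωC
Y = (0.008333 + j0.004689) S
|Y| = 0.009562 S → |Z| = 1/|Y| = 104.6 Ω, ∠Z = −∠Y = -29.37°
I = V/|Z| = 902.6 mA
P = VI cos φ = 94.4 × 0.9026 × cos(-29.37°) = 74.26 W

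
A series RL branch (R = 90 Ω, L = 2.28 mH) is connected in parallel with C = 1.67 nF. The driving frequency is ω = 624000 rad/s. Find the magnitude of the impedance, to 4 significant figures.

X_L = ωL = 1423 Ω
X_C = 1/(ωC) = 959.6 Ω
Branch 1 (R+jX_L): Z₁ = 90.00 + j1423 Ω, |Z₁| = 1426 Ω
Branch 2 (−jX_C): Z₂ = −j959.6 Ω
Parallel: Z = Z₁Z₂/(Z₁+Z₂), |Z| = 2900 Ω, ∠Z = -82.62°

2900 Ω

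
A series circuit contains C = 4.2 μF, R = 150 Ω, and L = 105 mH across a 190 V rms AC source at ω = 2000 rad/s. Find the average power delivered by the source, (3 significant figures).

X_L = ωL = 210 Ω
X_C = 1/(ωC) = 119 Ω
Net reactance X = X_L − X_C = 91.0 Ω
Z = 150 + j91.0 Ω
|Z| = √(150² + 91.0²) = 175 Ω
∠Z = arctan(91.0/150) = 31.2°
I = V/|Z| = 1.08 A
P = VI cos φ = 190 × 1.08 × cos(31.2°) = 176 W

176 W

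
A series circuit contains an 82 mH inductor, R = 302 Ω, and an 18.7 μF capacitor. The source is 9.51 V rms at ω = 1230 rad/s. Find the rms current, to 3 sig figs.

30.9 mA

X_L = ωL = 101 Ω
X_C = 1/(ωC) = 43.5 Ω
Net reactance X = X_L − X_C = 57.4 Ω
Z = 302 + j57.4 Ω
|Z| = √(302² + 57.4²) = 307 Ω
I = V/|Z| = 9.51/307 = 30.9 mA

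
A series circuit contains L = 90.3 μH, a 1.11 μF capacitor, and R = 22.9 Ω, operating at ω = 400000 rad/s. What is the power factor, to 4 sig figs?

X_L = ωL = 36.12 Ω
X_C = 1/(ωC) = 2.252 Ω
Net reactance X = X_L − X_C = 33.87 Ω
Z = 22.90 + j33.87 Ω
|Z| = √(22.90² + 33.87²) = 40.88 Ω
∠Z = arctan(33.87/22.90) = 55.94°
cos φ = cos(55.94°) = 0.5601

0.5601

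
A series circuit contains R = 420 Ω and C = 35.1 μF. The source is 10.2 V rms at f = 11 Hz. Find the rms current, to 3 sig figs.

17.3 mA

ω = 2πf = 69.12 rad/s
X_C = 1/(ωC) = 412 Ω
Z = 420 − j412 Ω
|Z| = √(420² + 412²) = 588 Ω
I = V/|Z| = 10.2/588 = 17.3 mA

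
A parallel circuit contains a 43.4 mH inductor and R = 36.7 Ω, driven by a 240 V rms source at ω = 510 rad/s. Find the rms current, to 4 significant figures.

12.66 A

X_L = ωL = 22.13 Ω
Parallel: admittances add. Y = 1/R + 1/(jωL)
Y = (0.02725 − j0.04518) S
|Y| = 0.05276 S → |Z| = 1/|Y| = 18.95 Ω, ∠Z = −∠Y = 58.91°
I = V/|Z| = 240/18.95 = 12.66 A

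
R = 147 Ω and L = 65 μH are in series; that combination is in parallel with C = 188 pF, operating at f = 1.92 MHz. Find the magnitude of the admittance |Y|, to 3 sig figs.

1.06 mS

ω = 2πf = 1.206e+07 rad/s
X_L = ωL = 784 Ω
X_C = 1/(ωC) = 441 Ω
Branch 1 (R+jX_L): Z₁ = 147 + j784 Ω, |Z₁| = 798 Ω
Branch 2 (−jX_C): Z₂ = −j441 Ω
Parallel: Z = Z₁Z₂/(Z₁+Z₂), |Z| = 942 Ω, ∠Z = -77.4°
|Y| = 1/|Z| = 1.06 mS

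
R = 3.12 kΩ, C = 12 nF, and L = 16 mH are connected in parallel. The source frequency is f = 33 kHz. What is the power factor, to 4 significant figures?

0.1450

ω = 2πf = 207300 rad/s
X_L = ωL = 3318 Ω
X_C = 1/(ωC) = 401.9 Ω
Parallel: admittances add. Y = 1/R + 1/(jωL) + jωC
Y = (0.0003205 + j0.002187) S
|Y| = 0.002210 S → |Z| = 1/|Y| = 452.5 Ω, ∠Z = −∠Y = -81.66°
cos φ = cos(-81.66°) = 0.1450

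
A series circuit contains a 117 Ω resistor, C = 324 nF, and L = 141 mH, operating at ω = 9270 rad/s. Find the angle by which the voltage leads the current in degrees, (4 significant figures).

83.15°

X_L = ωL = 1307 Ω
X_C = 1/(ωC) = 332.9 Ω
Net reactance X = X_L − X_C = 974.1 Ω
Z = 117.0 + j974.1 Ω
|Z| = √(117.0² + 974.1²) = 981.1 Ω
∠Z = arctan(974.1/117.0) = 83.15°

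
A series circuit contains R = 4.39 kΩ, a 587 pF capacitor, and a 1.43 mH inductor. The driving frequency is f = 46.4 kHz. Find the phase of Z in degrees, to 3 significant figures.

-51.0°

ω = 2πf = 291500 rad/s
X_L = ωL = 417 Ω
X_C = 1/(ωC) = 5840 Ω
Net reactance X = X_L − X_C = -5430 Ω
Z = 4390 − j5430 Ω
|Z| = √(4390² + 5430²) = 6980 Ω
∠Z = arctan(-5430/4390) = -51.0°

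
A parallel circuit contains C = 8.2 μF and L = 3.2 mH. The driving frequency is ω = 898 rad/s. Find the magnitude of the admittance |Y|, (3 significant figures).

X_L = ωL = 2.87 Ω
X_C = 1/(ωC) = 136 Ω
Parallel: admittances add. Y = 1/(jωL) + jωC
Y = (0 − j0.341) S
|Y| = 0.341 S → |Z| = 1/|Y| = 2.94 Ω, ∠Z = −∠Y = 90.0°

341 mS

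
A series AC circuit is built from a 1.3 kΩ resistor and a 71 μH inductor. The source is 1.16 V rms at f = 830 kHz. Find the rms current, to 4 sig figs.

ω = 2πf = 5.215e+06 rad/s
X_L = ωL = 370.3 Ω
Z = 1300 + j370.3 Ω
|Z| = √(1300² + 370.3²) = 1352 Ω
I = V/|Z| = 1.16/1352 = 858.2 μA

858.2 μA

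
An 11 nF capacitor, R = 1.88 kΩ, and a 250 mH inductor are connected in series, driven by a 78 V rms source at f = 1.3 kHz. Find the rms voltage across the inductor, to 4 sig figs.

ω = 2πf = 8168 rad/s
X_L = ωL = 2042 Ω
X_C = 1/(ωC) = 11130 Ω
Net reactance X = X_L − X_C = -9088 Ω
Z = 1880 − j9088 Ω
|Z| = √(1880² + 9088²) = 9280 Ω
I = V/|Z| = 8.405 mA
V_L = I·|Z_L| = 0.008405 × 2042 = 17.16 V

17.16 V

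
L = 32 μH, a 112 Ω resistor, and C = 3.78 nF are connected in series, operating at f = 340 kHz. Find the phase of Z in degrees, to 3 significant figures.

ω = 2πf = 2.136e+06 rad/s
X_L = ωL = 68.4 Ω
X_C = 1/(ωC) = 124 Ω
Net reactance X = X_L − X_C = -55.5 Ω
Z = 112 − j55.5 Ω
|Z| = √(112² + 55.5²) = 125 Ω
∠Z = arctan(-55.5/112) = -26.4°

-26.4°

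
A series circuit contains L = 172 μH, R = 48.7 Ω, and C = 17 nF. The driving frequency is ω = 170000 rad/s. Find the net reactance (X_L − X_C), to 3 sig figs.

X_L = ωL = 29.2 Ω
X_C = 1/(ωC) = 346 Ω
X = 29.2 − 346 = -317 Ω

-317 Ω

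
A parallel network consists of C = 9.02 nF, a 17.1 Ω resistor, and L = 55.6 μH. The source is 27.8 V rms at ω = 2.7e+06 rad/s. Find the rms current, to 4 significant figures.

X_L = ωL = 150.1 Ω
X_C = 1/(ωC) = 41.06 Ω
Parallel: admittances add. Y = 1/R + 1/(jωL) + jωC
Y = (0.05848 + j0.01769) S
|Y| = 0.06110 S → |Z| = 1/|Y| = 16.37 Ω, ∠Z = −∠Y = -16.83°
I = V/|Z| = 27.8/16.37 = 1.699 A

1.699 A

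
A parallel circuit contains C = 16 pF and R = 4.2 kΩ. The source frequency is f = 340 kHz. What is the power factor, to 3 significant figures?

0.990

ω = 2πf = 2.136e+06 rad/s
X_C = 1/(ωC) = 29300 Ω
Parallel: admittances add. Y = 1/R + jωC
Y = (0.000238 + j3.42e-05) S
|Y| = 0.000241 S → |Z| = 1/|Y| = 4160 Ω, ∠Z = −∠Y = -8.17°
cos φ = cos(-8.17°) = 0.990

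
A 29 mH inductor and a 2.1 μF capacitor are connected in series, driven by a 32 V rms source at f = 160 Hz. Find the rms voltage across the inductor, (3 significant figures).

ω = 2πf = 1005 rad/s
X_L = ωL = 29.2 Ω
X_C = 1/(ωC) = 474 Ω
Net reactance X = X_L − X_C = -445 Ω
Z = − j445 Ω
|Z| = √(0² + 445²) = 445 Ω
I = V/|Z| = 72.0 mA
V_L = I·|Z_L| = 0.0720 × 29.2 = 2.10 V

2.10 V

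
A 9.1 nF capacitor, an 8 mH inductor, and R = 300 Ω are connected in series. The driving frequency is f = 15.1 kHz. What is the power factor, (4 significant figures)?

0.6007

ω = 2πf = 94880 rad/s
X_L = ωL = 759.0 Ω
X_C = 1/(ωC) = 1158 Ω
Net reactance X = X_L − X_C = -399.2 Ω
Z = 300.0 − j399.2 Ω
|Z| = √(300.0² + 399.2²) = 499.4 Ω
∠Z = arctan(-399.2/300.0) = -53.08°
cos φ = cos(-53.08°) = 0.6007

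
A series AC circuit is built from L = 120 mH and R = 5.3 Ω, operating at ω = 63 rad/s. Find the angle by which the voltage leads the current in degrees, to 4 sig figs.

54.97°

X_L = ωL = 7.560 Ω
Z = 5.300 + j7.560 Ω
|Z| = √(5.300² + 7.560²) = 9.233 Ω
∠Z = arctan(7.560/5.300) = 54.97°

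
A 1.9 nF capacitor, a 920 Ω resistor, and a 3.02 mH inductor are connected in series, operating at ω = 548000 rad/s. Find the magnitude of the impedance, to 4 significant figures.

X_L = ωL = 1655 Ω
X_C = 1/(ωC) = 960.4 Ω
Net reactance X = X_L − X_C = 694.5 Ω
Z = 920.0 + j694.5 Ω
|Z| = √(920.0² + 694.5²) = 1153 Ω

1153 Ω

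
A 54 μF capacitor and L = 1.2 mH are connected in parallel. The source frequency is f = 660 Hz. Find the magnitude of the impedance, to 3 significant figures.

43.5 Ω

ω = 2πf = 4147 rad/s
X_L = ωL = 4.98 Ω
X_C = 1/(ωC) = 4.47 Ω
Parallel: admittances add. Y = 1/(jωL) + jωC
Y = (0 + j0.0230) S
|Y| = 0.0230 S → |Z| = 1/|Y| = 43.5 Ω, ∠Z = −∠Y = -90.0°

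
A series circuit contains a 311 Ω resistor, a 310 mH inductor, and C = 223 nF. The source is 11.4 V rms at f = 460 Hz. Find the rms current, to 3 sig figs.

ω = 2πf = 2890 rad/s
X_L = ωL = 896 Ω
X_C = 1/(ωC) = 1550 Ω
Net reactance X = X_L − X_C = -656 Ω
Z = 311 − j656 Ω
|Z| = √(311² + 656²) = 726 Ω
I = V/|Z| = 11.4/726 = 15.7 mA

15.7 mA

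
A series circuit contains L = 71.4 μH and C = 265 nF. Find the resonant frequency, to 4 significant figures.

ω₀ = 1/√(LC) = 1/√(7.14e-05 × 2.65e-07) = 229900 rad/s
f₀ = ω₀/(2π) = 36.59 kHz

36.59 kHz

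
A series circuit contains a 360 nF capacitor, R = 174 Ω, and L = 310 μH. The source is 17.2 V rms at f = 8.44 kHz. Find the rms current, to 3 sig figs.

96.8 mA

ω = 2πf = 53030 rad/s
X_L = ωL = 16.4 Ω
X_C = 1/(ωC) = 52.4 Ω
Net reactance X = X_L − X_C = -35.9 Ω
Z = 174 − j35.9 Ω
|Z| = √(174² + 35.9²) = 178 Ω
I = V/|Z| = 17.2/178 = 96.8 mA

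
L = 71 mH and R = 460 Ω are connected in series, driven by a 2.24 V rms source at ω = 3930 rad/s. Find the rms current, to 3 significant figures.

X_L = ωL = 279 Ω
Z = 460 + j279 Ω
|Z| = √(460² + 279²) = 538 Ω
I = V/|Z| = 2.24/538 = 4.16 mA

4.16 mA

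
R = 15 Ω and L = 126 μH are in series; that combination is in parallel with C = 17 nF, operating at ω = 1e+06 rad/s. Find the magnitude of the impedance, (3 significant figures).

X_L = ωL = 126 Ω
X_C = 1/(ωC) = 58.8 Ω
Branch 1 (R+jX_L): Z₁ = 15.0 + j126 Ω, |Z₁| = 127 Ω
Branch 2 (−jX_C): Z₂ = −j58.8 Ω
Parallel: Z = Z₁Z₂/(Z₁+Z₂), |Z| = 108 Ω, ∠Z = -84.2°

108 Ω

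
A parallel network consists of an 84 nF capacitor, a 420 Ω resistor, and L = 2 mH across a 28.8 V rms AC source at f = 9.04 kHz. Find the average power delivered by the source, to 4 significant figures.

1.975 W

ω = 2πf = 56800 rad/s
X_L = ωL = 113.6 Ω
X_C = 1/(ωC) = 209.6 Ω
Parallel: admittances add. Y = 1/R + 1/(jωL) + jωC
Y = (0.002381 − j0.004032) S
|Y| = 0.004682 S → |Z| = 1/|Y| = 213.6 Ω, ∠Z = −∠Y = 59.44°
I = V/|Z| = 134.8 mA
P = VI cos φ = 28.8 × 0.1348 × cos(59.44°) = 1.975 W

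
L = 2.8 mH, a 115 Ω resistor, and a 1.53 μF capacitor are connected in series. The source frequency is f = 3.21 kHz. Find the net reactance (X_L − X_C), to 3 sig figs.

ω = 2πf = 20170 rad/s
X_L = ωL = 56.5 Ω
X_C = 1/(ωC) = 32.4 Ω
X = 56.5 − 32.4 = 24.1 Ω

24.1 Ω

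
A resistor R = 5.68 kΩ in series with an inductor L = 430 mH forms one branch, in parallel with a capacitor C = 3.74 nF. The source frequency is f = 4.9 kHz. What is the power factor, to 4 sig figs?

ω = 2πf = 30790 rad/s
X_L = ωL = 13240 Ω
X_C = 1/(ωC) = 8685 Ω
Branch 1 (R+jX_L): Z₁ = 5680 + j13240 Ω, |Z₁| = 14410 Ω
Branch 2 (−jX_C): Z₂ = −j8685 Ω
Parallel: Z = Z₁Z₂/(Z₁+Z₂), |Z| = 17180 Ω, ∠Z = -61.94°
cos φ = cos(-61.94°) = 0.4704

0.4704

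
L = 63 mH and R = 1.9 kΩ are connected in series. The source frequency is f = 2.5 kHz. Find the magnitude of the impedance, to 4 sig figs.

ω = 2πf = 15710 rad/s
X_L = ωL = 989.6 Ω
Z = 1900 + j989.6 Ω
|Z| = √(1900² + 989.6²) = 2142 Ω

2142 Ω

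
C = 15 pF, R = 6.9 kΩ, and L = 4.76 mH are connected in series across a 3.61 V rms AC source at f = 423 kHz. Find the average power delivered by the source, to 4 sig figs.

444.8 μW

ω = 2πf = 2.658e+06 rad/s
X_L = ωL = 12650 Ω
X_C = 1/(ωC) = 25080 Ω
Net reactance X = X_L − X_C = -12430 Ω
Z = 6900 − j12430 Ω
|Z| = √(6900² + 12430²) = 14220 Ω
∠Z = arctan(-12430/6900) = -60.97°
I = V/|Z| = 253.9 μA
P = VI cos φ = 3.61 × 0.0002539 × cos(-60.97°) = 444.8 μW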